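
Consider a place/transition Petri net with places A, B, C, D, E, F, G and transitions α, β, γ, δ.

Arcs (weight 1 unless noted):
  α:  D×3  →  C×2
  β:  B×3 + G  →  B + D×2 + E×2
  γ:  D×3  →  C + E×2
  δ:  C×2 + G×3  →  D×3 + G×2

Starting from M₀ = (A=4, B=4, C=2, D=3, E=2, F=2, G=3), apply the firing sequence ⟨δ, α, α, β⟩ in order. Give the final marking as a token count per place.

step 1: fire δ:  (A=4, B=4, C=2, D=3, E=2, F=2, G=3) → (A=4, B=4, C=0, D=6, E=2, F=2, G=2)
step 2: fire α:  (A=4, B=4, C=0, D=6, E=2, F=2, G=2) → (A=4, B=4, C=2, D=3, E=2, F=2, G=2)
step 3: fire α:  (A=4, B=4, C=2, D=3, E=2, F=2, G=2) → (A=4, B=4, C=4, D=0, E=2, F=2, G=2)
step 4: fire β:  (A=4, B=4, C=4, D=0, E=2, F=2, G=2) → (A=4, B=2, C=4, D=2, E=4, F=2, G=1)

(A=4, B=2, C=4, D=2, E=4, F=2, G=1)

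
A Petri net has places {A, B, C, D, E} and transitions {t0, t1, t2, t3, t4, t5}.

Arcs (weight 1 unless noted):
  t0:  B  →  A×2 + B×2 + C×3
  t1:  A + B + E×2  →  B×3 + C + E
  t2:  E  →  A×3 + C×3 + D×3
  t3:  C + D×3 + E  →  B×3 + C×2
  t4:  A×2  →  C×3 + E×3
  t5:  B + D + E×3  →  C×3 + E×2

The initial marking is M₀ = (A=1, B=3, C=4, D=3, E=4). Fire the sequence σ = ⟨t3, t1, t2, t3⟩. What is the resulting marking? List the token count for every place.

(A=3, B=11, C=10, D=0, E=0)

step 1: fire t3:  (A=1, B=3, C=4, D=3, E=4) → (A=1, B=6, C=5, D=0, E=3)
step 2: fire t1:  (A=1, B=6, C=5, D=0, E=3) → (A=0, B=8, C=6, D=0, E=2)
step 3: fire t2:  (A=0, B=8, C=6, D=0, E=2) → (A=3, B=8, C=9, D=3, E=1)
step 4: fire t3:  (A=3, B=8, C=9, D=3, E=1) → (A=3, B=11, C=10, D=0, E=0)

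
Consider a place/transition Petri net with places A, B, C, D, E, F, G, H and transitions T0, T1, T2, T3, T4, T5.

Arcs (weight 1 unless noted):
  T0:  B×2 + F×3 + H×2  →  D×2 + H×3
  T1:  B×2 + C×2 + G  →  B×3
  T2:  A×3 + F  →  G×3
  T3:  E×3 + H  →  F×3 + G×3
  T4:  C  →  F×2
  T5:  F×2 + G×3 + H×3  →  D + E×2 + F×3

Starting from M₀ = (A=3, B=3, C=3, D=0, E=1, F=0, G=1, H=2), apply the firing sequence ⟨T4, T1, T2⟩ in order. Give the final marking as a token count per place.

step 1: fire T4:  (A=3, B=3, C=3, D=0, E=1, F=0, G=1, H=2) → (A=3, B=3, C=2, D=0, E=1, F=2, G=1, H=2)
step 2: fire T1:  (A=3, B=3, C=2, D=0, E=1, F=2, G=1, H=2) → (A=3, B=4, C=0, D=0, E=1, F=2, G=0, H=2)
step 3: fire T2:  (A=3, B=4, C=0, D=0, E=1, F=2, G=0, H=2) → (A=0, B=4, C=0, D=0, E=1, F=1, G=3, H=2)

(A=0, B=4, C=0, D=0, E=1, F=1, G=3, H=2)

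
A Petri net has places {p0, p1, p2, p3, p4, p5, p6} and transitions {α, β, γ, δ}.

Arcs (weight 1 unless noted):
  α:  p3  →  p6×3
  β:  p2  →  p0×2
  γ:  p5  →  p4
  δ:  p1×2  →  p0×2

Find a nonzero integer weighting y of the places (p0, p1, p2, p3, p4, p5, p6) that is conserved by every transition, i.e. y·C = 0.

y = (p0:1, p1:1, p2:2, p3:0, p4:0, p5:0, p6:0)

Incidence matrix C (rows=places, cols=transitions):
        α    β    γ    δ
   p0   0    2    0    2
   p1   0    0    0   -2
   p2   0   -1    0    0
   p3  -1    0    0    0
   p4   0    0    1    0
   p5   0    0   -1    0
   p6   3    0    0    0

Candidate y = [1, 1, 2, 0, 0, 0, 0]; check y·C column-wise:
  col α: 1·0 + 1·0 + 2·0 + 0·-1 + 0·3 = 0
  col β: 1·2 + 1·0 + 2·-1 = 0
  col γ: 1·0 + 1·0 + 2·0 + 0·1 + 0·-1 = 0
  col δ: 1·2 + 1·-2 + 2·0 = 0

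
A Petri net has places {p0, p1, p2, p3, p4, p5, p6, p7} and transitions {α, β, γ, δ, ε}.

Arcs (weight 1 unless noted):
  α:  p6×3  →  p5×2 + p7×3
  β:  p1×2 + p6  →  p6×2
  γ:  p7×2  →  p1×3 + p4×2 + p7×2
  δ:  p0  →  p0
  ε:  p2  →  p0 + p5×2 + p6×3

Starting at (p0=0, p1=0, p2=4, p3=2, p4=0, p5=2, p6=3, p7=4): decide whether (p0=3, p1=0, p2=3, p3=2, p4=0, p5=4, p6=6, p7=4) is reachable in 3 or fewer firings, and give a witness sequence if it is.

NO — not reachable within 3 firings

depth 0: 1 marking
depth 1: 4 markings reached so far
depth 2: 10 markings reached so far
depth 3: 21 markings reached so far
target is not among the 21 markings reachable within 3 steps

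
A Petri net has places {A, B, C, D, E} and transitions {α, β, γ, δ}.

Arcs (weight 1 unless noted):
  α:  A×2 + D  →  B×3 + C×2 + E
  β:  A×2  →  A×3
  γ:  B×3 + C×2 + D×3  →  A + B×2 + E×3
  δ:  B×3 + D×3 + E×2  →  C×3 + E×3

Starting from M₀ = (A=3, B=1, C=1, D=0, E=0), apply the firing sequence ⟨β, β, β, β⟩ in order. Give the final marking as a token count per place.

(A=7, B=1, C=1, D=0, E=0)

step 1: fire β:  (A=3, B=1, C=1, D=0, E=0) → (A=4, B=1, C=1, D=0, E=0)
step 2: fire β:  (A=4, B=1, C=1, D=0, E=0) → (A=5, B=1, C=1, D=0, E=0)
step 3: fire β:  (A=5, B=1, C=1, D=0, E=0) → (A=6, B=1, C=1, D=0, E=0)
step 4: fire β:  (A=6, B=1, C=1, D=0, E=0) → (A=7, B=1, C=1, D=0, E=0)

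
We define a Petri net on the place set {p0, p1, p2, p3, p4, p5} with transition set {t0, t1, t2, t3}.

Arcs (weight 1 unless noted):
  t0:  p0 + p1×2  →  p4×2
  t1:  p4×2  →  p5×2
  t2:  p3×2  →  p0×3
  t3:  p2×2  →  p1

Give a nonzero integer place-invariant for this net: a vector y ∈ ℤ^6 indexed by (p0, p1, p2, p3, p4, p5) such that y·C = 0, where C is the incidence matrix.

Incidence matrix C (rows=places, cols=transitions):
       t0   t1   t2   t3
   p0  -1    0    3    0
   p1  -2    0    0    1
   p2   0    0    0   -2
   p3   0    0   -2    0
   p4   2   -2    0    0
   p5   0    2    0    0

Candidate y = [4, -2, -1, 6, 0, 0]; check y·C column-wise:
  col t0: 4·-1 + -2·-2 + -1·0 + 6·0 + 0·2 = 0
  col t1: 4·0 + -2·0 + -1·0 + 6·0 + 0·-2 + 0·2 = 0
  col t2: 4·3 + -2·0 + -1·0 + 6·-2 = 0
  col t3: 4·0 + -2·1 + -1·-2 + 6·0 = 0

y = (p0:4, p1:-2, p2:-1, p3:6, p4:0, p5:0)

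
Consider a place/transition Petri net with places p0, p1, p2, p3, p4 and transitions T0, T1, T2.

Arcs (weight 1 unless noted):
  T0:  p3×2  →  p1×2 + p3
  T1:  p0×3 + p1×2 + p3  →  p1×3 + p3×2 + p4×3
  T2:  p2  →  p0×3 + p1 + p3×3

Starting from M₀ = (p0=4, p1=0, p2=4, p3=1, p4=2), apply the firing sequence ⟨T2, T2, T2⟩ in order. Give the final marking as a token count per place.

(p0=13, p1=3, p2=1, p3=10, p4=2)

step 1: fire T2:  (p0=4, p1=0, p2=4, p3=1, p4=2) → (p0=7, p1=1, p2=3, p3=4, p4=2)
step 2: fire T2:  (p0=7, p1=1, p2=3, p3=4, p4=2) → (p0=10, p1=2, p2=2, p3=7, p4=2)
step 3: fire T2:  (p0=10, p1=2, p2=2, p3=7, p4=2) → (p0=13, p1=3, p2=1, p3=10, p4=2)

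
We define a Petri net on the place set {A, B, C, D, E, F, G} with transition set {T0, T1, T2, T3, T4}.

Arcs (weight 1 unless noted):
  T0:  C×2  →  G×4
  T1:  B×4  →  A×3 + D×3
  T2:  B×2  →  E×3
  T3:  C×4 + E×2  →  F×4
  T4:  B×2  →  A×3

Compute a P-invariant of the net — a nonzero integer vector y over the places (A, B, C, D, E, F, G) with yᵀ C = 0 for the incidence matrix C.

Incidence matrix C (rows=places, cols=transitions):
       T0   T1   T2   T3   T4
    A   0    3    0    0    3
    B   0   -4   -2    0   -2
    C  -2    0    0   -4    0
    D   0    3    0    0    0
    E   0    0    3   -2    0
    F   0    0    0    4    0
    G   4    0    0    0    0

Candidate y = [2, 3, 0, 2, 2, 1, 0]; check y·C column-wise:
  col T0: 2·0 + 3·0 + 0·-2 + 2·0 + 2·0 + 1·0 + 0·4 = 0
  col T1: 2·3 + 3·-4 + 2·3 + 2·0 + 1·0 = 0
  col T2: 2·0 + 3·-2 + 2·0 + 2·3 + 1·0 = 0
  col T3: 2·0 + 3·0 + 0·-4 + 2·0 + 2·-2 + 1·4 = 0
  col T4: 2·3 + 3·-2 + 2·0 + 2·0 + 1·0 = 0

y = (A:2, B:3, C:0, D:2, E:2, F:1, G:0)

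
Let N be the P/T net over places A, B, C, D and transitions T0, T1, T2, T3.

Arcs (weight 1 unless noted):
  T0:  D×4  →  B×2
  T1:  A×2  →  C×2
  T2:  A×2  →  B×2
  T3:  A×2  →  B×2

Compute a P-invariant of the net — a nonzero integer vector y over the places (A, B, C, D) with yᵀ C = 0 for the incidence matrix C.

Incidence matrix C (rows=places, cols=transitions):
       T0   T1   T2   T3
    A   0   -2   -2   -2
    B   2    0    2    2
    C   0    2    0    0
    D  -4    0    0    0

Candidate y = [2, 2, 2, 1]; check y·C column-wise:
  col T0: 2·0 + 2·2 + 2·0 + 1·-4 = 0
  col T1: 2·-2 + 2·0 + 2·2 + 1·0 = 0
  col T2: 2·-2 + 2·2 + 2·0 + 1·0 = 0
  col T3: 2·-2 + 2·2 + 2·0 + 1·0 = 0

y = (A:2, B:2, C:2, D:1)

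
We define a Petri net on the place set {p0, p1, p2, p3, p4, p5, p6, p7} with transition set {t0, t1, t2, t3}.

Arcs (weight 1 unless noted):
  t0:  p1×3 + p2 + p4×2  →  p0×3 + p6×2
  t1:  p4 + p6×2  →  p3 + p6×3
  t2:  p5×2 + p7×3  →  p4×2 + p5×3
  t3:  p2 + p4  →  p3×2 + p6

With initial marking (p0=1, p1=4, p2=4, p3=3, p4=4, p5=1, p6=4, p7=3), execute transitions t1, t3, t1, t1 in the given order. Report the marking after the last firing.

(p0=1, p1=4, p2=3, p3=8, p4=0, p5=1, p6=8, p7=3)

step 1: fire t1:  (p0=1, p1=4, p2=4, p3=3, p4=4, p5=1, p6=4, p7=3) → (p0=1, p1=4, p2=4, p3=4, p4=3, p5=1, p6=5, p7=3)
step 2: fire t3:  (p0=1, p1=4, p2=4, p3=4, p4=3, p5=1, p6=5, p7=3) → (p0=1, p1=4, p2=3, p3=6, p4=2, p5=1, p6=6, p7=3)
step 3: fire t1:  (p0=1, p1=4, p2=3, p3=6, p4=2, p5=1, p6=6, p7=3) → (p0=1, p1=4, p2=3, p3=7, p4=1, p5=1, p6=7, p7=3)
step 4: fire t1:  (p0=1, p1=4, p2=3, p3=7, p4=1, p5=1, p6=7, p7=3) → (p0=1, p1=4, p2=3, p3=8, p4=0, p5=1, p6=8, p7=3)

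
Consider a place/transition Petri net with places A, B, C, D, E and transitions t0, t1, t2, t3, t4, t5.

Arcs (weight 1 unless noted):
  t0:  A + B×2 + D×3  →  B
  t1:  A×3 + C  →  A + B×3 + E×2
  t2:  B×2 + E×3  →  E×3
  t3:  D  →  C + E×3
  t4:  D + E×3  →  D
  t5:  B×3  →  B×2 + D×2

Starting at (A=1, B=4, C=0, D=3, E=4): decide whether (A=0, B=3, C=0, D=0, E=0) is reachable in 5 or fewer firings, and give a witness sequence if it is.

depth 0: 1 marking
depth 1: 6 markings reached so far
depth 2: 18 markings reached so far
depth 3: 37 markings reached so far
depth 4: 59 markings reached so far
depth 5: 83 markings reached so far
target is not among the 83 markings reachable within 5 steps

NO — not reachable within 5 firings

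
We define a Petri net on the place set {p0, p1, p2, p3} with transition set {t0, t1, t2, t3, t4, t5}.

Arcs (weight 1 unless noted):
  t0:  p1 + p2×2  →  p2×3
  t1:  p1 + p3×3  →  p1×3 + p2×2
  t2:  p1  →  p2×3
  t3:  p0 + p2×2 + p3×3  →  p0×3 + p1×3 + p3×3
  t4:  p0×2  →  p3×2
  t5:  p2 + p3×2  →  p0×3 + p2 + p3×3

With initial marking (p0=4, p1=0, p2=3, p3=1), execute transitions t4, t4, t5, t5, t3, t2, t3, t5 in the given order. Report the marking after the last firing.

(p0=13, p1=5, p2=2, p3=8)

step 1: fire t4:  (p0=4, p1=0, p2=3, p3=1) → (p0=2, p1=0, p2=3, p3=3)
step 2: fire t4:  (p0=2, p1=0, p2=3, p3=3) → (p0=0, p1=0, p2=3, p3=5)
step 3: fire t5:  (p0=0, p1=0, p2=3, p3=5) → (p0=3, p1=0, p2=3, p3=6)
step 4: fire t5:  (p0=3, p1=0, p2=3, p3=6) → (p0=6, p1=0, p2=3, p3=7)
step 5: fire t3:  (p0=6, p1=0, p2=3, p3=7) → (p0=8, p1=3, p2=1, p3=7)
step 6: fire t2:  (p0=8, p1=3, p2=1, p3=7) → (p0=8, p1=2, p2=4, p3=7)
step 7: fire t3:  (p0=8, p1=2, p2=4, p3=7) → (p0=10, p1=5, p2=2, p3=7)
step 8: fire t5:  (p0=10, p1=5, p2=2, p3=7) → (p0=13, p1=5, p2=2, p3=8)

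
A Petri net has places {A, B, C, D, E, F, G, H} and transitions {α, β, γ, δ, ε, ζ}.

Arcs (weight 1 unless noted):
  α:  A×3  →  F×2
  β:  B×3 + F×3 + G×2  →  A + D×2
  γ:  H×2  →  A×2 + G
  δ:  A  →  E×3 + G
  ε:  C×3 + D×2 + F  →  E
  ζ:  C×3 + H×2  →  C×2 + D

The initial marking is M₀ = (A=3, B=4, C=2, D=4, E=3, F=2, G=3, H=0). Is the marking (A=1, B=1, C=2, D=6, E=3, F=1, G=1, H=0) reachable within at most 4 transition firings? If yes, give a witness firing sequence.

YES — reachable via ⟨α, β⟩ (2 firings)

step 1: fire α:  (A=3, B=4, C=2, D=4, E=3, F=2, G=3, H=0) → (A=0, B=4, C=2, D=4, E=3, F=4, G=3, H=0)
step 2: fire β:  (A=0, B=4, C=2, D=4, E=3, F=4, G=3, H=0) → (A=1, B=1, C=2, D=6, E=3, F=1, G=1, H=0)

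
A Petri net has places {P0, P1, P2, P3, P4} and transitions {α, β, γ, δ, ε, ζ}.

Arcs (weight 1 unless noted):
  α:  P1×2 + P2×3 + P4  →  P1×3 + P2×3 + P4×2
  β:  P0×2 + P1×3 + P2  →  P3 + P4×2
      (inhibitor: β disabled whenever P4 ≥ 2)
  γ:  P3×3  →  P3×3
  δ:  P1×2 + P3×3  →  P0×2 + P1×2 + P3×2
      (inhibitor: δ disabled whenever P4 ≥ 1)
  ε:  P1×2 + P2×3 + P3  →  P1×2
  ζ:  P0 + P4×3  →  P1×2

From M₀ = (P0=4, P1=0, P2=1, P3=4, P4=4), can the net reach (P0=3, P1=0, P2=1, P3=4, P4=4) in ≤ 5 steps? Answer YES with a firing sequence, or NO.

depth 0: 1 marking
depth 1: 2 markings reached so far
depth 2: 2 markings reached so far
(frontier empty at depth 2; search complete)
target is not among the 2 markings reachable within 5 steps

NO — not reachable within 5 firings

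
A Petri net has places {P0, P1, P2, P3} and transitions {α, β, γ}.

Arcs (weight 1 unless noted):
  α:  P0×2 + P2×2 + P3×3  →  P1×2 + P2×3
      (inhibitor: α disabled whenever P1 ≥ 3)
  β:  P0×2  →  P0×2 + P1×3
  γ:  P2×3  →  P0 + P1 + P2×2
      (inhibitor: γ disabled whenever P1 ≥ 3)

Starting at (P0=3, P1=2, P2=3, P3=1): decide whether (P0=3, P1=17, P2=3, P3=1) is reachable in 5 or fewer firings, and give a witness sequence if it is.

YES — reachable via ⟨β, β, β, β, β⟩ (5 firings)

step 1: fire β:  (P0=3, P1=2, P2=3, P3=1) → (P0=3, P1=5, P2=3, P3=1)
step 2: fire β:  (P0=3, P1=5, P2=3, P3=1) → (P0=3, P1=8, P2=3, P3=1)
step 3: fire β:  (P0=3, P1=8, P2=3, P3=1) → (P0=3, P1=11, P2=3, P3=1)
step 4: fire β:  (P0=3, P1=11, P2=3, P3=1) → (P0=3, P1=14, P2=3, P3=1)
step 5: fire β:  (P0=3, P1=14, P2=3, P3=1) → (P0=3, P1=17, P2=3, P3=1)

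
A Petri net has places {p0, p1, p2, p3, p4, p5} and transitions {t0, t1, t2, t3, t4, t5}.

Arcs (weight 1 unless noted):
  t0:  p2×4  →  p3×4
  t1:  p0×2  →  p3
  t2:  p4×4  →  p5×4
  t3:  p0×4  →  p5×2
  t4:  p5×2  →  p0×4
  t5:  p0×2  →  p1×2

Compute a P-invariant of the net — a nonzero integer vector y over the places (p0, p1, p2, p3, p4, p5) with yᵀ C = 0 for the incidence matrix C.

Incidence matrix C (rows=places, cols=transitions):
       t0   t1   t2   t3   t4   t5
   p0   0   -2    0   -4    4   -2
   p1   0    0    0    0    0    2
   p2  -4    0    0    0    0    0
   p3   4    1    0    0    0    0
   p4   0    0   -4    0    0    0
   p5   0    0    4    2   -2    0

Candidate y = [1, 1, 2, 2, 2, 2]; check y·C column-wise:
  col t0: 1·0 + 1·0 + 2·-4 + 2·4 + 2·0 + 2·0 = 0
  col t1: 1·-2 + 1·0 + 2·0 + 2·1 + 2·0 + 2·0 = 0
  col t2: 1·0 + 1·0 + 2·0 + 2·0 + 2·-4 + 2·4 = 0
  col t3: 1·-4 + 1·0 + 2·0 + 2·0 + 2·0 + 2·2 = 0
  col t4: 1·4 + 1·0 + 2·0 + 2·0 + 2·0 + 2·-2 = 0
  col t5: 1·-2 + 1·2 + 2·0 + 2·0 + 2·0 + 2·0 = 0

y = (p0:1, p1:1, p2:2, p3:2, p4:2, p5:2)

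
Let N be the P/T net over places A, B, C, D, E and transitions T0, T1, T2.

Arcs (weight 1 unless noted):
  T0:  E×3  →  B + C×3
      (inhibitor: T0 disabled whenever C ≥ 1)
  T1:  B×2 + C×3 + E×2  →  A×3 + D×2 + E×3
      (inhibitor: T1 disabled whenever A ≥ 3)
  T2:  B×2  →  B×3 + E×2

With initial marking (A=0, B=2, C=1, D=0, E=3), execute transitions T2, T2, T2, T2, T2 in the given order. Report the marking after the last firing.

(A=0, B=7, C=1, D=0, E=13)

step 1: fire T2:  (A=0, B=2, C=1, D=0, E=3) → (A=0, B=3, C=1, D=0, E=5)
step 2: fire T2:  (A=0, B=3, C=1, D=0, E=5) → (A=0, B=4, C=1, D=0, E=7)
step 3: fire T2:  (A=0, B=4, C=1, D=0, E=7) → (A=0, B=5, C=1, D=0, E=9)
step 4: fire T2:  (A=0, B=5, C=1, D=0, E=9) → (A=0, B=6, C=1, D=0, E=11)
step 5: fire T2:  (A=0, B=6, C=1, D=0, E=11) → (A=0, B=7, C=1, D=0, E=13)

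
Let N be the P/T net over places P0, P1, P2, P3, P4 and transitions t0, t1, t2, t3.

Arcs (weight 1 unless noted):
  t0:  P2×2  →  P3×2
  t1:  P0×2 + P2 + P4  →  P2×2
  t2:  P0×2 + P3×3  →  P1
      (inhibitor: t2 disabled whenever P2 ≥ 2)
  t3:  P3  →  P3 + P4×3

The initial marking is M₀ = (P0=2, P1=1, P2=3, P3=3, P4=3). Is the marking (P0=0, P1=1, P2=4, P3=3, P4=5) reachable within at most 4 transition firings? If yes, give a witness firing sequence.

YES — reachable via ⟨t1, t3⟩ (2 firings)

step 1: fire t1:  (P0=2, P1=1, P2=3, P3=3, P4=3) → (P0=0, P1=1, P2=4, P3=3, P4=2)
step 2: fire t3:  (P0=0, P1=1, P2=4, P3=3, P4=2) → (P0=0, P1=1, P2=4, P3=3, P4=5)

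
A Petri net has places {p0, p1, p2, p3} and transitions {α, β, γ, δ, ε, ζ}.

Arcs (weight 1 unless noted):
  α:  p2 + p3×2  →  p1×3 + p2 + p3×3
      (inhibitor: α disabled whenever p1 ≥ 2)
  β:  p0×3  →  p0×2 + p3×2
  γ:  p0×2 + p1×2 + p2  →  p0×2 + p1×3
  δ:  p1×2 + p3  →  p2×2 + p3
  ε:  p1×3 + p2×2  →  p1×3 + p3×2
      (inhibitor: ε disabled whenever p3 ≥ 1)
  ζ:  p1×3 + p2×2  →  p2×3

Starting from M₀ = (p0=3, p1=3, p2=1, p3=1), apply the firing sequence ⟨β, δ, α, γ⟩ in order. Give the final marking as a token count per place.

(p0=2, p1=5, p2=2, p3=4)

step 1: fire β:  (p0=3, p1=3, p2=1, p3=1) → (p0=2, p1=3, p2=1, p3=3)
step 2: fire δ:  (p0=2, p1=3, p2=1, p3=3) → (p0=2, p1=1, p2=3, p3=3)
step 3: fire α:  (p0=2, p1=1, p2=3, p3=3) → (p0=2, p1=4, p2=3, p3=4)
step 4: fire γ:  (p0=2, p1=4, p2=3, p3=4) → (p0=2, p1=5, p2=2, p3=4)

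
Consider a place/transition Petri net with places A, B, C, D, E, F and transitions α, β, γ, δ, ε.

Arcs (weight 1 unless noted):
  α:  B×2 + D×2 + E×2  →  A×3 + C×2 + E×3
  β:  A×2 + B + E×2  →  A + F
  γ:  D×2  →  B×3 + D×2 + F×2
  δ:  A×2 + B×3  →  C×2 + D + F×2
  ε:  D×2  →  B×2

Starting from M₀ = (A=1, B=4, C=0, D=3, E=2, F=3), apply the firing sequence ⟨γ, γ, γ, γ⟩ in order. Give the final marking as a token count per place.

(A=1, B=16, C=0, D=3, E=2, F=11)

step 1: fire γ:  (A=1, B=4, C=0, D=3, E=2, F=3) → (A=1, B=7, C=0, D=3, E=2, F=5)
step 2: fire γ:  (A=1, B=7, C=0, D=3, E=2, F=5) → (A=1, B=10, C=0, D=3, E=2, F=7)
step 3: fire γ:  (A=1, B=10, C=0, D=3, E=2, F=7) → (A=1, B=13, C=0, D=3, E=2, F=9)
step 4: fire γ:  (A=1, B=13, C=0, D=3, E=2, F=9) → (A=1, B=16, C=0, D=3, E=2, F=11)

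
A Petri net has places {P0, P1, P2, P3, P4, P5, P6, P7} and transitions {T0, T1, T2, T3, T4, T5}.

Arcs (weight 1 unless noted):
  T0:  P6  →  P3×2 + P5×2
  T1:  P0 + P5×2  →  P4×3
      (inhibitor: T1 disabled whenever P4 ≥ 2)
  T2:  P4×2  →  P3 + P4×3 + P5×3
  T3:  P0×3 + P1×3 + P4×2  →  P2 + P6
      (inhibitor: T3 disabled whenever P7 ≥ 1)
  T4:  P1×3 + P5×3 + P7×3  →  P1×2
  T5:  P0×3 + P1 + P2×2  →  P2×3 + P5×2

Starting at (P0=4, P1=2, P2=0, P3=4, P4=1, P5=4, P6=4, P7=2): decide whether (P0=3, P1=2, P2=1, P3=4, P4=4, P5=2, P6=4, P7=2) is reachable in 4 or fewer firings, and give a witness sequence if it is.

NO — not reachable within 4 firings

depth 0: 1 marking
depth 1: 3 markings reached so far
depth 2: 6 markings reached so far
depth 3: 10 markings reached so far
depth 4: 15 markings reached so far
target is not among the 15 markings reachable within 4 steps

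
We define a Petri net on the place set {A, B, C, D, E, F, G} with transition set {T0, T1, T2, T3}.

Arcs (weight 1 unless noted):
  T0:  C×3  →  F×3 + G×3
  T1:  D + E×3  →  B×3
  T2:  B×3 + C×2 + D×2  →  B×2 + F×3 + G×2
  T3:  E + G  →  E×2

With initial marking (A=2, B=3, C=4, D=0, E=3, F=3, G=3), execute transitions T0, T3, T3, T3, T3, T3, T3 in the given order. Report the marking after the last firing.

(A=2, B=3, C=1, D=0, E=9, F=6, G=0)

step 1: fire T0:  (A=2, B=3, C=4, D=0, E=3, F=3, G=3) → (A=2, B=3, C=1, D=0, E=3, F=6, G=6)
step 2: fire T3:  (A=2, B=3, C=1, D=0, E=3, F=6, G=6) → (A=2, B=3, C=1, D=0, E=4, F=6, G=5)
step 3: fire T3:  (A=2, B=3, C=1, D=0, E=4, F=6, G=5) → (A=2, B=3, C=1, D=0, E=5, F=6, G=4)
step 4: fire T3:  (A=2, B=3, C=1, D=0, E=5, F=6, G=4) → (A=2, B=3, C=1, D=0, E=6, F=6, G=3)
step 5: fire T3:  (A=2, B=3, C=1, D=0, E=6, F=6, G=3) → (A=2, B=3, C=1, D=0, E=7, F=6, G=2)
step 6: fire T3:  (A=2, B=3, C=1, D=0, E=7, F=6, G=2) → (A=2, B=3, C=1, D=0, E=8, F=6, G=1)
step 7: fire T3:  (A=2, B=3, C=1, D=0, E=8, F=6, G=1) → (A=2, B=3, C=1, D=0, E=9, F=6, G=0)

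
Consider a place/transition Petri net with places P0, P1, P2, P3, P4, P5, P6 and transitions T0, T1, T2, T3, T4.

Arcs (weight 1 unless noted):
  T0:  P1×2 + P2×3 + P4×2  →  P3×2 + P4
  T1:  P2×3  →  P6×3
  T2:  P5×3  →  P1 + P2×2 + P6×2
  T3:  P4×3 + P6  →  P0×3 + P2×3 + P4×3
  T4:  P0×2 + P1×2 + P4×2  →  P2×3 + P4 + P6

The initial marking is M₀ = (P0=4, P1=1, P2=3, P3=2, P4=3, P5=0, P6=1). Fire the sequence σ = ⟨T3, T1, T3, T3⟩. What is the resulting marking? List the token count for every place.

step 1: fire T3:  (P0=4, P1=1, P2=3, P3=2, P4=3, P5=0, P6=1) → (P0=7, P1=1, P2=6, P3=2, P4=3, P5=0, P6=0)
step 2: fire T1:  (P0=7, P1=1, P2=6, P3=2, P4=3, P5=0, P6=0) → (P0=7, P1=1, P2=3, P3=2, P4=3, P5=0, P6=3)
step 3: fire T3:  (P0=7, P1=1, P2=3, P3=2, P4=3, P5=0, P6=3) → (P0=10, P1=1, P2=6, P3=2, P4=3, P5=0, P6=2)
step 4: fire T3:  (P0=10, P1=1, P2=6, P3=2, P4=3, P5=0, P6=2) → (P0=13, P1=1, P2=9, P3=2, P4=3, P5=0, P6=1)

(P0=13, P1=1, P2=9, P3=2, P4=3, P5=0, P6=1)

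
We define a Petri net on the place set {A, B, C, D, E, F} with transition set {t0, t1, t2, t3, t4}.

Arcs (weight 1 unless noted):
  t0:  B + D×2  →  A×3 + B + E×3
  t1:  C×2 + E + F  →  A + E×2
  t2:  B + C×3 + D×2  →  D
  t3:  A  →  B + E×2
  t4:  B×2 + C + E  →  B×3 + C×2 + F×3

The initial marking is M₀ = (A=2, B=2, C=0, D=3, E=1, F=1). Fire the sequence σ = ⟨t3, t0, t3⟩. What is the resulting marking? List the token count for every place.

(A=3, B=4, C=0, D=1, E=8, F=1)

step 1: fire t3:  (A=2, B=2, C=0, D=3, E=1, F=1) → (A=1, B=3, C=0, D=3, E=3, F=1)
step 2: fire t0:  (A=1, B=3, C=0, D=3, E=3, F=1) → (A=4, B=3, C=0, D=1, E=6, F=1)
step 3: fire t3:  (A=4, B=3, C=0, D=1, E=6, F=1) → (A=3, B=4, C=0, D=1, E=8, F=1)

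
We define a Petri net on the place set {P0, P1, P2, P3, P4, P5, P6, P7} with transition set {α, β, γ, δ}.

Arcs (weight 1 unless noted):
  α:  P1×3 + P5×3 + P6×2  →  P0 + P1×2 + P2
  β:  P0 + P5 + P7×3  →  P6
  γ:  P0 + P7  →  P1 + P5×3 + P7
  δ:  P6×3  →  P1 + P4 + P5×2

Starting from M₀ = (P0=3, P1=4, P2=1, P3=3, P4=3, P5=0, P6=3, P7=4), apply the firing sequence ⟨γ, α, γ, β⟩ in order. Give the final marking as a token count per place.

step 1: fire γ:  (P0=3, P1=4, P2=1, P3=3, P4=3, P5=0, P6=3, P7=4) → (P0=2, P1=5, P2=1, P3=3, P4=3, P5=3, P6=3, P7=4)
step 2: fire α:  (P0=2, P1=5, P2=1, P3=3, P4=3, P5=3, P6=3, P7=4) → (P0=3, P1=4, P2=2, P3=3, P4=3, P5=0, P6=1, P7=4)
step 3: fire γ:  (P0=3, P1=4, P2=2, P3=3, P4=3, P5=0, P6=1, P7=4) → (P0=2, P1=5, P2=2, P3=3, P4=3, P5=3, P6=1, P7=4)
step 4: fire β:  (P0=2, P1=5, P2=2, P3=3, P4=3, P5=3, P6=1, P7=4) → (P0=1, P1=5, P2=2, P3=3, P4=3, P5=2, P6=2, P7=1)

(P0=1, P1=5, P2=2, P3=3, P4=3, P5=2, P6=2, P7=1)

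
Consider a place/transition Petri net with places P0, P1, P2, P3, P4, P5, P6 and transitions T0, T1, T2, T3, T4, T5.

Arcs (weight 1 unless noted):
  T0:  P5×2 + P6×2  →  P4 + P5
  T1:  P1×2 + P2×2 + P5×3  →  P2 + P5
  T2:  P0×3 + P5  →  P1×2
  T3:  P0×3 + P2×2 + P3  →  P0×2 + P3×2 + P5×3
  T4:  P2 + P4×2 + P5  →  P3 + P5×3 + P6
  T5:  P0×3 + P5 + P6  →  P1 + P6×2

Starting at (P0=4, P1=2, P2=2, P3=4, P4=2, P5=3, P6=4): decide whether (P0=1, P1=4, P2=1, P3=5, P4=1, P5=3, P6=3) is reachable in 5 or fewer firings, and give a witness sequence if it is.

step 1: fire T0:  (P0=4, P1=2, P2=2, P3=4, P4=2, P5=3, P6=4) → (P0=4, P1=2, P2=2, P3=4, P4=3, P5=2, P6=2)
step 2: fire T2:  (P0=4, P1=2, P2=2, P3=4, P4=3, P5=2, P6=2) → (P0=1, P1=4, P2=2, P3=4, P4=3, P5=1, P6=2)
step 3: fire T4:  (P0=1, P1=4, P2=2, P3=4, P4=3, P5=1, P6=2) → (P0=1, P1=4, P2=1, P3=5, P4=1, P5=3, P6=3)

YES — reachable via ⟨T0, T2, T4⟩ (3 firings)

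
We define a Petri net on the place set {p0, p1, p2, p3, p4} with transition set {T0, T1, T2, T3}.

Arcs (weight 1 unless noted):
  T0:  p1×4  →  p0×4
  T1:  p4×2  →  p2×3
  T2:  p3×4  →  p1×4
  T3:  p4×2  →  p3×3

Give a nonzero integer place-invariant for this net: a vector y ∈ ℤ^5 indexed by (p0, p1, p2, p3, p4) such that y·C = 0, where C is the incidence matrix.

Incidence matrix C (rows=places, cols=transitions):
       T0   T1   T2   T3
   p0   4    0    0    0
   p1  -4    0    4    0
   p2   0    3    0    0
   p3   0    0   -4    3
   p4   0   -2    0   -2

Candidate y = [2, 2, 2, 2, 3]; check y·C column-wise:
  col T0: 2·4 + 2·-4 + 2·0 + 2·0 + 3·0 = 0
  col T1: 2·0 + 2·0 + 2·3 + 2·0 + 3·-2 = 0
  col T2: 2·0 + 2·4 + 2·0 + 2·-4 + 3·0 = 0
  col T3: 2·0 + 2·0 + 2·0 + 2·3 + 3·-2 = 0

y = (p0:2, p1:2, p2:2, p3:2, p4:3)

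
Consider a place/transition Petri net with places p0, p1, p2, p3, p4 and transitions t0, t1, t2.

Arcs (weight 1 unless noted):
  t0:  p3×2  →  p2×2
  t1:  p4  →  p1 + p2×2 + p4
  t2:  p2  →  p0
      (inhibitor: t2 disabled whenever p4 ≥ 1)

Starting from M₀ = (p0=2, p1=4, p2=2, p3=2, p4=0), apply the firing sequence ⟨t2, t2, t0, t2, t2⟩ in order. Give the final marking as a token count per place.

step 1: fire t2:  (p0=2, p1=4, p2=2, p3=2, p4=0) → (p0=3, p1=4, p2=1, p3=2, p4=0)
step 2: fire t2:  (p0=3, p1=4, p2=1, p3=2, p4=0) → (p0=4, p1=4, p2=0, p3=2, p4=0)
step 3: fire t0:  (p0=4, p1=4, p2=0, p3=2, p4=0) → (p0=4, p1=4, p2=2, p3=0, p4=0)
step 4: fire t2:  (p0=4, p1=4, p2=2, p3=0, p4=0) → (p0=5, p1=4, p2=1, p3=0, p4=0)
step 5: fire t2:  (p0=5, p1=4, p2=1, p3=0, p4=0) → (p0=6, p1=4, p2=0, p3=0, p4=0)

(p0=6, p1=4, p2=0, p3=0, p4=0)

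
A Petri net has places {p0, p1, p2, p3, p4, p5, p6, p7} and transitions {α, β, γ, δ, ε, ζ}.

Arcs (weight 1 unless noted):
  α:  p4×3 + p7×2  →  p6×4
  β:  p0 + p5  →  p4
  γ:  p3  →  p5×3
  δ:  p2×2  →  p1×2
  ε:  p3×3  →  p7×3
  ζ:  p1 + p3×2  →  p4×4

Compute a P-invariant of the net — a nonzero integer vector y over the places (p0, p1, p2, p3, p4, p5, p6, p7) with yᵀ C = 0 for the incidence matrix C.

Incidence matrix C (rows=places, cols=transitions):
        α    β    γ    δ    ε    ζ
   p0   0   -1    0    0    0    0
   p1   0    0    0    2    0   -1
   p2   0    0    0   -2    0    0
   p3   0    0   -1    0   -3   -2
   p4  -3    1    0    0    0    4
   p5   0   -1    3    0    0    0
   p6   4    0    0    0    0    0
   p7  -2    0    0    0    3    0

Candidate y = [4, 16, 16, 0, 4, 0, 3, 0]; check y·C column-wise:
  col α: 4·0 + 16·0 + 16·0 + 4·-3 + 3·4 + 0·-2 = 0
  col β: 4·-1 + 16·0 + 16·0 + 4·1 + 0·-1 + 3·0 = 0
  col γ: 4·0 + 16·0 + 16·0 + 0·-1 + 4·0 + 0·3 + 3·0 = 0
  col δ: 4·0 + 16·2 + 16·-2 + 4·0 + 3·0 = 0
  col ε: 4·0 + 16·0 + 16·0 + 0·-3 + 4·0 + 3·0 + 0·3 = 0
  col ζ: 4·0 + 16·-1 + 16·0 + 0·-2 + 4·4 + 3·0 = 0

y = (p0:4, p1:16, p2:16, p3:0, p4:4, p5:0, p6:3, p7:0)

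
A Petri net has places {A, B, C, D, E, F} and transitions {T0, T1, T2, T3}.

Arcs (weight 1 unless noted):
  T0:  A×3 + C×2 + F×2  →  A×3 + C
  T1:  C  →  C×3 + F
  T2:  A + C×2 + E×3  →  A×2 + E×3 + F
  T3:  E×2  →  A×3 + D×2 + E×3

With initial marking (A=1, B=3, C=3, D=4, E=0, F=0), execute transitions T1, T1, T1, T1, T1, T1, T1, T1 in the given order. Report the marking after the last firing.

(A=1, B=3, C=19, D=4, E=0, F=8)

step 1: fire T1:  (A=1, B=3, C=3, D=4, E=0, F=0) → (A=1, B=3, C=5, D=4, E=0, F=1)
step 2: fire T1:  (A=1, B=3, C=5, D=4, E=0, F=1) → (A=1, B=3, C=7, D=4, E=0, F=2)
step 3: fire T1:  (A=1, B=3, C=7, D=4, E=0, F=2) → (A=1, B=3, C=9, D=4, E=0, F=3)
step 4: fire T1:  (A=1, B=3, C=9, D=4, E=0, F=3) → (A=1, B=3, C=11, D=4, E=0, F=4)
step 5: fire T1:  (A=1, B=3, C=11, D=4, E=0, F=4) → (A=1, B=3, C=13, D=4, E=0, F=5)
step 6: fire T1:  (A=1, B=3, C=13, D=4, E=0, F=5) → (A=1, B=3, C=15, D=4, E=0, F=6)
step 7: fire T1:  (A=1, B=3, C=15, D=4, E=0, F=6) → (A=1, B=3, C=17, D=4, E=0, F=7)
step 8: fire T1:  (A=1, B=3, C=17, D=4, E=0, F=7) → (A=1, B=3, C=19, D=4, E=0, F=8)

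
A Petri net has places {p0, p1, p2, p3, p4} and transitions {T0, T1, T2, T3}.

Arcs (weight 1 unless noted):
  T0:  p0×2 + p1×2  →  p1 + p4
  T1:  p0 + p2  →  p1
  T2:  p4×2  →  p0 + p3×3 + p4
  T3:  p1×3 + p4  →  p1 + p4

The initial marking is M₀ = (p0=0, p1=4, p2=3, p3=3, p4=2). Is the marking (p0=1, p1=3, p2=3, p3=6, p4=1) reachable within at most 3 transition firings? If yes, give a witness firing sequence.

NO — not reachable within 3 firings

depth 0: 1 marking
depth 1: 3 markings reached so far
depth 2: 5 markings reached so far
depth 3: 6 markings reached so far
target is not among the 6 markings reachable within 3 steps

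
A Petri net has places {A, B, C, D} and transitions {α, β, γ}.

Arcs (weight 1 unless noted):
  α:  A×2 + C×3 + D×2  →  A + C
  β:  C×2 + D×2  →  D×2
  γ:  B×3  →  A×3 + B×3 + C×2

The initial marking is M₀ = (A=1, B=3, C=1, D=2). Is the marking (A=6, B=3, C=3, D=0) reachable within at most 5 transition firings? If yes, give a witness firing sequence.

step 1: fire γ:  (A=1, B=3, C=1, D=2) → (A=4, B=3, C=3, D=2)
step 2: fire α:  (A=4, B=3, C=3, D=2) → (A=3, B=3, C=1, D=0)
step 3: fire γ:  (A=3, B=3, C=1, D=0) → (A=6, B=3, C=3, D=0)

YES — reachable via ⟨γ, α, γ⟩ (3 firings)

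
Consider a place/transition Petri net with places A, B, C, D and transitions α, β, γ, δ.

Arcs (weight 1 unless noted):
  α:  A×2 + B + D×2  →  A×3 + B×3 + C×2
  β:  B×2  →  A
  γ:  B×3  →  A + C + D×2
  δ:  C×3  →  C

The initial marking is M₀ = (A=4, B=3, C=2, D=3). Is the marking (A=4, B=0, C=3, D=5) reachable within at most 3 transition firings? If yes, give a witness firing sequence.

NO — not reachable within 3 firings

depth 0: 1 marking
depth 1: 4 markings reached so far
depth 2: 8 markings reached so far
depth 3: 13 markings reached so far
target is not among the 13 markings reachable within 3 steps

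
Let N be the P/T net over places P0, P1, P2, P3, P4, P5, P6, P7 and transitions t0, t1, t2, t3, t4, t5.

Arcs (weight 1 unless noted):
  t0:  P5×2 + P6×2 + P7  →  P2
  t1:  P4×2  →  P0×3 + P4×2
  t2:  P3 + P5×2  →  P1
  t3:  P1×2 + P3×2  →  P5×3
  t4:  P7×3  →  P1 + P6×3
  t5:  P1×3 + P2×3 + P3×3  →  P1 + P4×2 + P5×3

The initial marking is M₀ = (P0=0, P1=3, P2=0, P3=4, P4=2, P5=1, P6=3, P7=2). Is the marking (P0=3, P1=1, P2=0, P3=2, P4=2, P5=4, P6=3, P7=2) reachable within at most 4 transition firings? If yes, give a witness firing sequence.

step 1: fire t1:  (P0=0, P1=3, P2=0, P3=4, P4=2, P5=1, P6=3, P7=2) → (P0=3, P1=3, P2=0, P3=4, P4=2, P5=1, P6=3, P7=2)
step 2: fire t3:  (P0=3, P1=3, P2=0, P3=4, P4=2, P5=1, P6=3, P7=2) → (P0=3, P1=1, P2=0, P3=2, P4=2, P5=4, P6=3, P7=2)

YES — reachable via ⟨t1, t3⟩ (2 firings)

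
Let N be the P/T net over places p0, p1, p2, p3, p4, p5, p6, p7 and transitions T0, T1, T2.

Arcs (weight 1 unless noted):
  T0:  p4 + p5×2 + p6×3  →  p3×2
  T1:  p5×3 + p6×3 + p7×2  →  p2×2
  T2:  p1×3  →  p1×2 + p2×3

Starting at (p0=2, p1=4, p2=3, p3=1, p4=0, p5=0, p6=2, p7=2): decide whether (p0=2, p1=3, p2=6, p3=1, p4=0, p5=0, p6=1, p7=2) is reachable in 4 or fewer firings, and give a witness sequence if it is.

NO — not reachable within 4 firings

depth 0: 1 marking
depth 1: 2 markings reached so far
depth 2: 3 markings reached so far
depth 3: 3 markings reached so far
(frontier empty at depth 3; search complete)
target is not among the 3 markings reachable within 4 steps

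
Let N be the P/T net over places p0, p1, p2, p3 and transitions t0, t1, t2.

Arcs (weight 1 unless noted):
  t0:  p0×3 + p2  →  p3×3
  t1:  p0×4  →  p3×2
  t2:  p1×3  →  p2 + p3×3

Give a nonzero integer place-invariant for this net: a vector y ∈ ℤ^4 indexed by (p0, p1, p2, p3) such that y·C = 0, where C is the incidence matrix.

y = (p0:1, p1:3, p2:3, p3:2)

Incidence matrix C (rows=places, cols=transitions):
       t0   t1   t2
   p0  -3   -4    0
   p1   0    0   -3
   p2  -1    0    1
   p3   3    2    3

Candidate y = [1, 3, 3, 2]; check y·C column-wise:
  col t0: 1·-3 + 3·0 + 3·-1 + 2·3 = 0
  col t1: 1·-4 + 3·0 + 3·0 + 2·2 = 0
  col t2: 1·0 + 3·-3 + 3·1 + 2·3 = 0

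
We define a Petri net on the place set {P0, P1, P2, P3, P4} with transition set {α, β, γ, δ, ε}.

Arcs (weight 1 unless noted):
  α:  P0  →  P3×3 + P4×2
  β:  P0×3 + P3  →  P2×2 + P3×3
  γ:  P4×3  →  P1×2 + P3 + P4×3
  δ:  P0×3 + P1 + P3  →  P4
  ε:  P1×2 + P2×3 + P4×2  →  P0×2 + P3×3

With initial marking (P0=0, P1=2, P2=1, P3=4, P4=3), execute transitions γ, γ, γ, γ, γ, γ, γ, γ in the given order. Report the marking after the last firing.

step 1: fire γ:  (P0=0, P1=2, P2=1, P3=4, P4=3) → (P0=0, P1=4, P2=1, P3=5, P4=3)
step 2: fire γ:  (P0=0, P1=4, P2=1, P3=5, P4=3) → (P0=0, P1=6, P2=1, P3=6, P4=3)
step 3: fire γ:  (P0=0, P1=6, P2=1, P3=6, P4=3) → (P0=0, P1=8, P2=1, P3=7, P4=3)
step 4: fire γ:  (P0=0, P1=8, P2=1, P3=7, P4=3) → (P0=0, P1=10, P2=1, P3=8, P4=3)
step 5: fire γ:  (P0=0, P1=10, P2=1, P3=8, P4=3) → (P0=0, P1=12, P2=1, P3=9, P4=3)
step 6: fire γ:  (P0=0, P1=12, P2=1, P3=9, P4=3) → (P0=0, P1=14, P2=1, P3=10, P4=3)
step 7: fire γ:  (P0=0, P1=14, P2=1, P3=10, P4=3) → (P0=0, P1=16, P2=1, P3=11, P4=3)
step 8: fire γ:  (P0=0, P1=16, P2=1, P3=11, P4=3) → (P0=0, P1=18, P2=1, P3=12, P4=3)

(P0=0, P1=18, P2=1, P3=12, P4=3)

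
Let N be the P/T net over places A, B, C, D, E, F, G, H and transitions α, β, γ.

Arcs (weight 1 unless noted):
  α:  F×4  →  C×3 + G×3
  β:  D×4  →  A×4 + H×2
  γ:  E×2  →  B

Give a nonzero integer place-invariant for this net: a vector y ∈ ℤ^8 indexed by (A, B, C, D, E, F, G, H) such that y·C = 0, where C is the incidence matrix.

y = (A:1, B:0, C:0, D:1, E:0, F:0, G:0, H:0)

Incidence matrix C (rows=places, cols=transitions):
        α    β    γ
    A   0    4    0
    B   0    0    1
    C   3    0    0
    D   0   -4    0
    E   0    0   -2
    F  -4    0    0
    G   3    0    0
    H   0    2    0

Candidate y = [1, 0, 0, 1, 0, 0, 0, 0]; check y·C column-wise:
  col α: 1·0 + 0·3 + 1·0 + 0·-4 + 0·3 = 0
  col β: 1·4 + 1·-4 + 0·2 = 0
  col γ: 1·0 + 0·1 + 1·0 + 0·-2 = 0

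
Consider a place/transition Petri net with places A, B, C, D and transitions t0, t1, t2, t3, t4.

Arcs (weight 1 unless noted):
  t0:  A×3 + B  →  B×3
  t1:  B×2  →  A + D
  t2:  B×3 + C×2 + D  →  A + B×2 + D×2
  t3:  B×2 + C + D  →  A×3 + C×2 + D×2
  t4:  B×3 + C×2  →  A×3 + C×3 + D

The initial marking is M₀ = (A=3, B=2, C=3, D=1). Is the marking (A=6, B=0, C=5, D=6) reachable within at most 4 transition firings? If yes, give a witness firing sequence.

NO — not reachable within 4 firings

depth 0: 1 marking
depth 1: 4 markings reached so far
depth 2: 8 markings reached so far
depth 3: 15 markings reached so far
depth 4: 22 markings reached so far
target is not among the 22 markings reachable within 4 steps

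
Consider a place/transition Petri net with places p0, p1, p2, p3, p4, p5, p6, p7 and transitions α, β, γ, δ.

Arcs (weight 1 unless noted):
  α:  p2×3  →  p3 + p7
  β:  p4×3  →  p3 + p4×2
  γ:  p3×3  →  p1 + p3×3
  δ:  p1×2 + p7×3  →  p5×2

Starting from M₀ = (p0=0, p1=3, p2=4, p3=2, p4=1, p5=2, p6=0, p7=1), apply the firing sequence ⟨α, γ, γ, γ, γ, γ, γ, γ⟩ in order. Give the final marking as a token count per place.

(p0=0, p1=10, p2=1, p3=3, p4=1, p5=2, p6=0, p7=2)

step 1: fire α:  (p0=0, p1=3, p2=4, p3=2, p4=1, p5=2, p6=0, p7=1) → (p0=0, p1=3, p2=1, p3=3, p4=1, p5=2, p6=0, p7=2)
step 2: fire γ:  (p0=0, p1=3, p2=1, p3=3, p4=1, p5=2, p6=0, p7=2) → (p0=0, p1=4, p2=1, p3=3, p4=1, p5=2, p6=0, p7=2)
step 3: fire γ:  (p0=0, p1=4, p2=1, p3=3, p4=1, p5=2, p6=0, p7=2) → (p0=0, p1=5, p2=1, p3=3, p4=1, p5=2, p6=0, p7=2)
step 4: fire γ:  (p0=0, p1=5, p2=1, p3=3, p4=1, p5=2, p6=0, p7=2) → (p0=0, p1=6, p2=1, p3=3, p4=1, p5=2, p6=0, p7=2)
step 5: fire γ:  (p0=0, p1=6, p2=1, p3=3, p4=1, p5=2, p6=0, p7=2) → (p0=0, p1=7, p2=1, p3=3, p4=1, p5=2, p6=0, p7=2)
step 6: fire γ:  (p0=0, p1=7, p2=1, p3=3, p4=1, p5=2, p6=0, p7=2) → (p0=0, p1=8, p2=1, p3=3, p4=1, p5=2, p6=0, p7=2)
step 7: fire γ:  (p0=0, p1=8, p2=1, p3=3, p4=1, p5=2, p6=0, p7=2) → (p0=0, p1=9, p2=1, p3=3, p4=1, p5=2, p6=0, p7=2)
step 8: fire γ:  (p0=0, p1=9, p2=1, p3=3, p4=1, p5=2, p6=0, p7=2) → (p0=0, p1=10, p2=1, p3=3, p4=1, p5=2, p6=0, p7=2)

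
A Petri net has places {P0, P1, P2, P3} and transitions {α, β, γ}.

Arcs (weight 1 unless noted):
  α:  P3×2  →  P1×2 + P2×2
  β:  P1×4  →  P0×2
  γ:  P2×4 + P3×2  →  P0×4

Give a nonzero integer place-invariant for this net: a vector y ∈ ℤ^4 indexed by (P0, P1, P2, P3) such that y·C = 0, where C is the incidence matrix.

Incidence matrix C (rows=places, cols=transitions):
        α    β    γ
   P0   0    2    4
   P1   2   -4    0
   P2   2    0   -4
   P3  -2    0   -2

Candidate y = [2, 1, 1, 2]; check y·C column-wise:
  col α: 2·0 + 1·2 + 1·2 + 2·-2 = 0
  col β: 2·2 + 1·-4 + 1·0 + 2·0 = 0
  col γ: 2·4 + 1·0 + 1·-4 + 2·-2 = 0

y = (P0:2, P1:1, P2:1, P3:2)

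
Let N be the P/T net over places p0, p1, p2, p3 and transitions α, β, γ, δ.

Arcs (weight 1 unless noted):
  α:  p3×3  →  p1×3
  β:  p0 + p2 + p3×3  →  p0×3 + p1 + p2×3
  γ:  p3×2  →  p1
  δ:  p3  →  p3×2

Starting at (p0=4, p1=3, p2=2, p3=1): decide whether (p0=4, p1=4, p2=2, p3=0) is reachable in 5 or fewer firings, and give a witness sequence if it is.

YES — reachable via ⟨δ, γ⟩ (2 firings)

step 1: fire δ:  (p0=4, p1=3, p2=2, p3=1) → (p0=4, p1=3, p2=2, p3=2)
step 2: fire γ:  (p0=4, p1=3, p2=2, p3=2) → (p0=4, p1=4, p2=2, p3=0)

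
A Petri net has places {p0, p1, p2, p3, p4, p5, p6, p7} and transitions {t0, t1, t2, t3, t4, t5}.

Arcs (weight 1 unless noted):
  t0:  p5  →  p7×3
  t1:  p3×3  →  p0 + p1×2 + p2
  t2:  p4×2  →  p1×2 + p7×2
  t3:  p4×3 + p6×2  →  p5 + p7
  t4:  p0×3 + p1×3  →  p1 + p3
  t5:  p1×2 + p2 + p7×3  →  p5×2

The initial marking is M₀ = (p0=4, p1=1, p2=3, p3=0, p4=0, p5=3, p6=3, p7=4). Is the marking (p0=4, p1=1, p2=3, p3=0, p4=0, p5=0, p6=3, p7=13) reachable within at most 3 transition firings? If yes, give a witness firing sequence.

step 1: fire t0:  (p0=4, p1=1, p2=3, p3=0, p4=0, p5=3, p6=3, p7=4) → (p0=4, p1=1, p2=3, p3=0, p4=0, p5=2, p6=3, p7=7)
step 2: fire t0:  (p0=4, p1=1, p2=3, p3=0, p4=0, p5=2, p6=3, p7=7) → (p0=4, p1=1, p2=3, p3=0, p4=0, p5=1, p6=3, p7=10)
step 3: fire t0:  (p0=4, p1=1, p2=3, p3=0, p4=0, p5=1, p6=3, p7=10) → (p0=4, p1=1, p2=3, p3=0, p4=0, p5=0, p6=3, p7=13)

YES — reachable via ⟨t0, t0, t0⟩ (3 firings)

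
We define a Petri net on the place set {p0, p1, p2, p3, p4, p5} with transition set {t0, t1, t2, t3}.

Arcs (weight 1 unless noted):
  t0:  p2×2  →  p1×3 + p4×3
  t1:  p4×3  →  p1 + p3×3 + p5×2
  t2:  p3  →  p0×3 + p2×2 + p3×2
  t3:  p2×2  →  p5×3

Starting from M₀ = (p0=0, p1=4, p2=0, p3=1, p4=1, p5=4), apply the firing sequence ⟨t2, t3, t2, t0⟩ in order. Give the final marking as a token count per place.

step 1: fire t2:  (p0=0, p1=4, p2=0, p3=1, p4=1, p5=4) → (p0=3, p1=4, p2=2, p3=2, p4=1, p5=4)
step 2: fire t3:  (p0=3, p1=4, p2=2, p3=2, p4=1, p5=4) → (p0=3, p1=4, p2=0, p3=2, p4=1, p5=7)
step 3: fire t2:  (p0=3, p1=4, p2=0, p3=2, p4=1, p5=7) → (p0=6, p1=4, p2=2, p3=3, p4=1, p5=7)
step 4: fire t0:  (p0=6, p1=4, p2=2, p3=3, p4=1, p5=7) → (p0=6, p1=7, p2=0, p3=3, p4=4, p5=7)

(p0=6, p1=7, p2=0, p3=3, p4=4, p5=7)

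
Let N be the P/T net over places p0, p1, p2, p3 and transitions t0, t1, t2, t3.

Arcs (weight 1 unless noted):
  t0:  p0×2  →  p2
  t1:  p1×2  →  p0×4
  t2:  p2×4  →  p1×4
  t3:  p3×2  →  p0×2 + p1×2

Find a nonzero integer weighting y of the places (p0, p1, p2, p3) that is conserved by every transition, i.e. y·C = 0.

y = (p0:1, p1:2, p2:2, p3:3)

Incidence matrix C (rows=places, cols=transitions):
       t0   t1   t2   t3
   p0  -2    4    0    2
   p1   0   -2    4    2
   p2   1    0   -4    0
   p3   0    0    0   -2

Candidate y = [1, 2, 2, 3]; check y·C column-wise:
  col t0: 1·-2 + 2·0 + 2·1 + 3·0 = 0
  col t1: 1·4 + 2·-2 + 2·0 + 3·0 = 0
  col t2: 1·0 + 2·4 + 2·-4 + 3·0 = 0
  col t3: 1·2 + 2·2 + 2·0 + 3·-2 = 0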